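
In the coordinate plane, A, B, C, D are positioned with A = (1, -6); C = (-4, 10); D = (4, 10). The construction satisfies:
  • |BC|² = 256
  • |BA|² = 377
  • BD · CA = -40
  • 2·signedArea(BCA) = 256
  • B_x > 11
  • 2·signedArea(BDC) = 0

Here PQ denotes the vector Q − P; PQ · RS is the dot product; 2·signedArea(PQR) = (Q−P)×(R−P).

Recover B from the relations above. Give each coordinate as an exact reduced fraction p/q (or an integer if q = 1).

1. B_x = 12  [2·signedArea(BDC) = 0 ∩ BD · CA = -40]
2. B_y = 10  [2·signedArea(BDC) = 0 ∩ BD · CA = -40]
   → B = (12, 10)

B = (12, 10)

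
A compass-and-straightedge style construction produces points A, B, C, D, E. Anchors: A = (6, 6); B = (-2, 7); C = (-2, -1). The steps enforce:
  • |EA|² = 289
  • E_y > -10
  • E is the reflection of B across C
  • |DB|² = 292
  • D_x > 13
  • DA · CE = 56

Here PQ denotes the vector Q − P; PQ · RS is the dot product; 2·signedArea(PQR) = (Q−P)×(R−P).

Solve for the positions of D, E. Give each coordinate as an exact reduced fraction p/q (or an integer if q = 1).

1. E_x = -2  [E is the reflection of B across C]
2. E_y = -9  [E is the reflection of B across C]
   → E = (-2, -9)
3. D_y = 13  [DA · CE = 56]
4. D_x = 14  [|DB|² = 292]
   → D = (14, 13)

D = (14, 13)
E = (-2, -9)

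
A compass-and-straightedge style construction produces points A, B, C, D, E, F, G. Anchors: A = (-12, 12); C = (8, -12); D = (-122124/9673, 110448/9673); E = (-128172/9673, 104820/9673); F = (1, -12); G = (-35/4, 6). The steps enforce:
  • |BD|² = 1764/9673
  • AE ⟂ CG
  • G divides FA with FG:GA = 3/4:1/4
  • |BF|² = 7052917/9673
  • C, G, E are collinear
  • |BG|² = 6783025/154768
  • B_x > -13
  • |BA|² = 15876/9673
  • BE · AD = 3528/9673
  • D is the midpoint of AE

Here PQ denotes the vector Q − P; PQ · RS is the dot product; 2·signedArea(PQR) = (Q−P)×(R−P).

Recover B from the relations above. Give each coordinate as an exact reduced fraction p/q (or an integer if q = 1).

B = (-125148/9673, 107634/9673)

1. B_x = -125148/9673  [line 6048/9673·x + 5628/9673·y + 15624/9673 = 0 ∩ |BD|² = 1764/9673]
2. B_y = 107634/9673  [line 6048/9673·x + 5628/9673·y + 15624/9673 = 0 ∩ |BD|² = 1764/9673]
   → B = (-125148/9673, 107634/9673)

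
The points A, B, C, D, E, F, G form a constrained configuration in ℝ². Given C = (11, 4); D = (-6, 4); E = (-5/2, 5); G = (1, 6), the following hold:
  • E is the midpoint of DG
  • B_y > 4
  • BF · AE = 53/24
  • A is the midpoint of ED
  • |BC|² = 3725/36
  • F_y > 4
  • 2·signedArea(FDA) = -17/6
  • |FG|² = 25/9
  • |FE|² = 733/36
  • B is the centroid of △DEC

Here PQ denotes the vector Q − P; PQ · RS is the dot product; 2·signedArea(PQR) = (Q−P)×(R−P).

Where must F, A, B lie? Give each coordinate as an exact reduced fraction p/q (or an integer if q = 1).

1. A_x = -17/4  [A is the midpoint of ED]
2. A_y = 9/2  [A is the midpoint of ED]
   → A = (-17/4, 9/2)
3. B_x = 5/6  [B is the centroid of △DEC]
4. B_y = 13/3  [B is the centroid of △DEC]
   → B = (5/6, 13/3)
5. F_x = 2  [2·signedArea(FDA) = -17/6 ∩ BF · AE = 53/24]
6. F_y = 14/3  [2·signedArea(FDA) = -17/6 ∩ BF · AE = 53/24]
   → F = (2, 14/3)

A = (-17/4, 9/2)
B = (5/6, 13/3)
F = (2, 14/3)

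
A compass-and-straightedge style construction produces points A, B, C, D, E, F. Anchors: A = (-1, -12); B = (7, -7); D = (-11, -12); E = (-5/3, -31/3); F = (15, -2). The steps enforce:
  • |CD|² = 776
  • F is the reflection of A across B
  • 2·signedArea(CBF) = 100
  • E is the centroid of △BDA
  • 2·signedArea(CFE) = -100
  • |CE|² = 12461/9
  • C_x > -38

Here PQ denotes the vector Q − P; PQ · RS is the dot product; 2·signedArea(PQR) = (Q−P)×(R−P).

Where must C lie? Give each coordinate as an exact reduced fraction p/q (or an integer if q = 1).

1. C_x = -37  [2·signedArea(CBF) = 100 ∩ 2·signedArea(CFE) = -100]
2. C_y = -22  [2·signedArea(CBF) = 100 ∩ 2·signedArea(CFE) = -100]
   → C = (-37, -22)

C = (-37, -22)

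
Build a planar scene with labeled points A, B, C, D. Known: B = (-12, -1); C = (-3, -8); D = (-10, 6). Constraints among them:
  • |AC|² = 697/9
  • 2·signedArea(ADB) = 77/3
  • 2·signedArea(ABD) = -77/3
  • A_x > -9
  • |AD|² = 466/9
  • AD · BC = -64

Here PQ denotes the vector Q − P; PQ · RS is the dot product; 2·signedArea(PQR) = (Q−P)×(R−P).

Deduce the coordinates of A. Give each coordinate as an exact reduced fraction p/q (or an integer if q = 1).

1. A_x = -25/3  [2·signedArea(ABD) = -77/3 ∩ AD · BC = -64]
2. A_y = -1  [2·signedArea(ABD) = -77/3 ∩ AD · BC = -64]
   → A = (-25/3, -1)

A = (-25/3, -1)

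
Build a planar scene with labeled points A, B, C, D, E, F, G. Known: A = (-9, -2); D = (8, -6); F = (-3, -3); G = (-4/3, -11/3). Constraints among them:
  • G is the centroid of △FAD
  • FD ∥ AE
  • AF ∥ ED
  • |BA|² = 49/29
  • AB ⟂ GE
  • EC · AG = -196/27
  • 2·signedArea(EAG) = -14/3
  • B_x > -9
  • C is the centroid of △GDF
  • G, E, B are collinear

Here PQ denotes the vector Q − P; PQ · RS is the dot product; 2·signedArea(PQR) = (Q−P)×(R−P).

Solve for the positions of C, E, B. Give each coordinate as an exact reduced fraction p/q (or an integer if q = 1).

B = (-247/29, -23/29)
C = (11/9, -38/9)
E = (2, -5)

1. C_x = 11/9  [C is the centroid of △GDF]
2. C_y = -38/9  [C is the centroid of △GDF]
   → C = (11/9, -38/9)
3. E_x = 2  [AF ∥ ED ∩ FD ∥ AE]
4. E_y = -5  [AF ∥ ED ∩ FD ∥ AE]
   → E = (2, -5)
5. B_x = -247/29  [G, E, B are collinear ∩ AB ⟂ GE]
6. B_y = -23/29  [G, E, B are collinear ∩ AB ⟂ GE]
   → B = (-247/29, -23/29)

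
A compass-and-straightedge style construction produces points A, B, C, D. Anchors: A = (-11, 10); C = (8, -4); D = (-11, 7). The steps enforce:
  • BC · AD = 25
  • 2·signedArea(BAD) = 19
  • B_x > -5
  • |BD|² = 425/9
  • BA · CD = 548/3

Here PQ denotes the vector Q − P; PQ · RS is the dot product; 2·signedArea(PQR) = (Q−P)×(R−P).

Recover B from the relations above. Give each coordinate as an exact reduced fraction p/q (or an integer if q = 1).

1. B_x = -14/3  [2·signedArea(BAD) = 19 ∩ BC · AD = 25]
2. B_y = 13/3  [2·signedArea(BAD) = 19 ∩ BC · AD = 25]
   → B = (-14/3, 13/3)

B = (-14/3, 13/3)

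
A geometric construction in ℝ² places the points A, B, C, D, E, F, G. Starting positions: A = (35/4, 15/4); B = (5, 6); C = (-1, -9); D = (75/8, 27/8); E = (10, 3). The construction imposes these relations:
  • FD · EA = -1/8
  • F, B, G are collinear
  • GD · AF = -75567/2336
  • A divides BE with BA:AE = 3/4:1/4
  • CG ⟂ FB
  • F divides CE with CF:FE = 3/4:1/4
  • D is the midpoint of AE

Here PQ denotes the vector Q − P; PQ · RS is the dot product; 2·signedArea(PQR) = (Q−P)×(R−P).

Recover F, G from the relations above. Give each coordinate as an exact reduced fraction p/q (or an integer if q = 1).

F = (29/4, 0)
G = (671/73, -378/73)

1. F_x = 29/4  [F divides CE with CF:FE = 3/4:1/4]
2. F_y = 0  [F divides CE with CF:FE = 3/4:1/4]
   → F = (29/4, 0)
3. G_x = 671/73  [F, B, G are collinear ∩ CG ⟂ FB]
4. G_y = -378/73  [F, B, G are collinear ∩ CG ⟂ FB]
   → G = (671/73, -378/73)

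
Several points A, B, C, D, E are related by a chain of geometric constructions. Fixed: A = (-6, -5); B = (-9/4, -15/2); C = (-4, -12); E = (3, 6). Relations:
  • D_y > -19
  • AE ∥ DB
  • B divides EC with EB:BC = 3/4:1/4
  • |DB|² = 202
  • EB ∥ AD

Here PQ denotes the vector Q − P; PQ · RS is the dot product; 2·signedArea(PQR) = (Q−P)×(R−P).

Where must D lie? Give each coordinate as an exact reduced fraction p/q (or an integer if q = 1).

D = (-45/4, -37/2)

1. D_x = -45/4  [AE ∥ DB ∩ EB ∥ AD]
2. D_y = -37/2  [AE ∥ DB ∩ EB ∥ AD]
   → D = (-45/4, -37/2)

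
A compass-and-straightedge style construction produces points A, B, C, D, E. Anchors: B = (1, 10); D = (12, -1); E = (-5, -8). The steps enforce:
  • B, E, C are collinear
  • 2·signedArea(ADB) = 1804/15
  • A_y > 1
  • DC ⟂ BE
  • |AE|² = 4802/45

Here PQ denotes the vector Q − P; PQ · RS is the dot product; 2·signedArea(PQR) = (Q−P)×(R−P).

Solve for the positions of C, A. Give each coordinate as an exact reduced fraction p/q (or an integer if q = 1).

1. C_x = -6/5  [B, E, C are collinear ∩ DC ⟂ BE]
2. C_y = 17/5  [B, E, C are collinear ∩ DC ⟂ BE]
   → C = (-6/5, 17/5)
3. A_x = -26/15  [line -11·x + -11·y + 11/15 = 0 ∩ |AE|² = 4802/45]
4. A_y = 9/5  [line -11·x + -11·y + 11/15 = 0 ∩ |AE|² = 4802/45]
   → A = (-26/15, 9/5)

A = (-26/15, 9/5)
C = (-6/5, 17/5)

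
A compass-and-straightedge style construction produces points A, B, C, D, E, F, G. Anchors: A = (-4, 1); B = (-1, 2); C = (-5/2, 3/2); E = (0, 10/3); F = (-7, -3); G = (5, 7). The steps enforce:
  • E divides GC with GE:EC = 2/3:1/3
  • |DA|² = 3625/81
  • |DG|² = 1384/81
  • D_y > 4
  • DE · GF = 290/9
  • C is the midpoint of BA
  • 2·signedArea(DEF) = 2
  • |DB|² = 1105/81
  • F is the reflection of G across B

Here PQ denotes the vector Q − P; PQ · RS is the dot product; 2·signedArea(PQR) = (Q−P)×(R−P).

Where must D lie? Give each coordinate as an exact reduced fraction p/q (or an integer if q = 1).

D = (5/3, 41/9)

1. D_x = 5/3  [DE · GF = 290/9 ∩ 2·signedArea(DEF) = 2]
2. D_y = 41/9  [DE · GF = 290/9 ∩ 2·signedArea(DEF) = 2]
   → D = (5/3, 41/9)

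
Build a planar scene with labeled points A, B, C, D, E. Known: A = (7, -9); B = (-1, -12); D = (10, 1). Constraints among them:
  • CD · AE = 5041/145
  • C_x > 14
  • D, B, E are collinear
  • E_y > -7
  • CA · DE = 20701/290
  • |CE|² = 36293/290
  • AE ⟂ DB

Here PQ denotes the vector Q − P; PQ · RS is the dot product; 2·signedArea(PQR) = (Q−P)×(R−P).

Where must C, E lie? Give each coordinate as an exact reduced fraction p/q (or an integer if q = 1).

1. E_x = 1107/290  [D, B, E are collinear ∩ AE ⟂ DB]
2. E_y = -1829/290  [D, B, E are collinear ∩ AE ⟂ DB]
   → E = (1107/290, -1829/290)
3. C_x = 15  [CA · DE = 20701/290 ∩ CD · AE = 5041/145]
4. C_y = -6  [CA · DE = 20701/290 ∩ CD · AE = 5041/145]
   → C = (15, -6)

C = (15, -6)
E = (1107/290, -1829/290)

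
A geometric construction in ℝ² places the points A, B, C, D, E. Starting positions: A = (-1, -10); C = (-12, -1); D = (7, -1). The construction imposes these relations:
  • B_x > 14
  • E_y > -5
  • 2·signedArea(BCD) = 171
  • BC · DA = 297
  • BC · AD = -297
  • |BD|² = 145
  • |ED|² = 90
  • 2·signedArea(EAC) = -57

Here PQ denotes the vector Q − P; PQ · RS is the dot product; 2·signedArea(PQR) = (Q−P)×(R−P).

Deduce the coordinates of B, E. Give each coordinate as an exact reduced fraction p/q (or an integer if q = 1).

B = (15, 8)
E = (-2, -4)

1. B_x = 15  [BC · AD = -297 ∩ 2·signedArea(BCD) = 171]
2. B_y = 8  [BC · AD = -297 ∩ 2·signedArea(BCD) = 171]
   → B = (15, 8)
3. E_x = -2  [line -9·x + -11·y + -62 = 0 ∩ |ED|² = 90]
4. E_y = -4  [line -9·x + -11·y + -62 = 0 ∩ |ED|² = 90]
   → E = (-2, -4)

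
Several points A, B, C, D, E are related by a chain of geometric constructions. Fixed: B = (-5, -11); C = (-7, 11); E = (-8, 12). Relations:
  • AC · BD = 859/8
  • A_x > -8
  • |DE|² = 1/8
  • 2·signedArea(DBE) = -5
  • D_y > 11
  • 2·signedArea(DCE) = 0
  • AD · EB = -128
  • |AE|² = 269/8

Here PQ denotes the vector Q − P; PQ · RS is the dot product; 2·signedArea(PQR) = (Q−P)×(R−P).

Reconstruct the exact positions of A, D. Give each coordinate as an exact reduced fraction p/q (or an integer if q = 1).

A = (-29/4, 25/4)
D = (-31/4, 47/4)

1. D_x = -31/4  [2·signedArea(DCE) = 0 ∩ 2·signedArea(DBE) = -5]
2. D_y = 47/4  [2·signedArea(DCE) = 0 ∩ 2·signedArea(DBE) = -5]
   → D = (-31/4, 47/4)
3. A_x = -29/4  [AC · BD = 859/8 ∩ AD · EB = -128]
4. A_y = 25/4  [AC · BD = 859/8 ∩ AD · EB = -128]
   → A = (-29/4, 25/4)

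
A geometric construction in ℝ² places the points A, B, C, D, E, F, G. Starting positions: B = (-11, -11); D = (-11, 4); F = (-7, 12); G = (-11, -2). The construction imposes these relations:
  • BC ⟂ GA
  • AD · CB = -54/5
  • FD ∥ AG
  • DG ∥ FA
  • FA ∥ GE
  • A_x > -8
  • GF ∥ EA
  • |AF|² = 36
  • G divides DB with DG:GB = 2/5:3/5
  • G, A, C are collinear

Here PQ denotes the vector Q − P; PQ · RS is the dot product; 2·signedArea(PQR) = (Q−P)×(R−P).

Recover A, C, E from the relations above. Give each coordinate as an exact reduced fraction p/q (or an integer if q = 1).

1. A_x = -7  [FD ∥ AG ∩ DG ∥ FA]
2. A_y = 6  [FD ∥ AG ∩ DG ∥ FA]
   → A = (-7, 6)
3. C_x = -73/5  [G, A, C are collinear ∩ BC ⟂ GA]
4. C_y = -46/5  [G, A, C are collinear ∩ BC ⟂ GA]
   → C = (-73/5, -46/5)
5. E_x = -11  [GF ∥ EA ∩ FA ∥ GE]
6. E_y = -8  [GF ∥ EA ∩ FA ∥ GE]
   → E = (-11, -8)

A = (-7, 6)
C = (-73/5, -46/5)
E = (-11, -8)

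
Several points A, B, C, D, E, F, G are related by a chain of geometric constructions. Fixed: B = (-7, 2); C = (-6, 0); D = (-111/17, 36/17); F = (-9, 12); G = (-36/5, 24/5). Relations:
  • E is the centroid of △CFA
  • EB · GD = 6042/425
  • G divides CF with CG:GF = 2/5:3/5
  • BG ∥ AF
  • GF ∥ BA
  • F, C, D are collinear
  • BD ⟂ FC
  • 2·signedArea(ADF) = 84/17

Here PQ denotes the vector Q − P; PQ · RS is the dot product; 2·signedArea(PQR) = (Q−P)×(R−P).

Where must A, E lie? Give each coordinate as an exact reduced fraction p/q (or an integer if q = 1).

1. A_x = -44/5  [BG ∥ AF ∩ GF ∥ BA]
2. A_y = 46/5  [BG ∥ AF ∩ GF ∥ BA]
   → A = (-44/5, 46/5)
3. E_x = -119/15  [E is the centroid of △CFA]
4. E_y = 106/15  [E is the centroid of △CFA]
   → E = (-119/15, 106/15)

A = (-44/5, 46/5)
E = (-119/15, 106/15)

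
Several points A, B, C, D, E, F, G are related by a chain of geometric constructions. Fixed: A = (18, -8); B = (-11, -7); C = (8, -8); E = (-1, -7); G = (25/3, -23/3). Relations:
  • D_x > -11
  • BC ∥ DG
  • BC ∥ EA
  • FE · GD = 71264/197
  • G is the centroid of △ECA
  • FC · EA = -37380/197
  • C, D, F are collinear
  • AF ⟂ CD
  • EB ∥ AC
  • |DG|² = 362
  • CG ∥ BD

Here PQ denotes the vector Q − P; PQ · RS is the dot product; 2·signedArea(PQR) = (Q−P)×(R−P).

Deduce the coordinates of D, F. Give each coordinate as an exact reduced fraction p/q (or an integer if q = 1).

1. D_x = -32/3  [BC ∥ DG ∩ CG ∥ BD]
2. D_y = -20/3  [BC ∥ DG ∩ CG ∥ BD]
   → D = (-32/3, -20/3)
3. F_x = 3536/197  [C, D, F are collinear ∩ AF ⟂ CD]
4. F_y = -1716/197  [C, D, F are collinear ∩ AF ⟂ CD]
   → F = (3536/197, -1716/197)

D = (-32/3, -20/3)
F = (3536/197, -1716/197)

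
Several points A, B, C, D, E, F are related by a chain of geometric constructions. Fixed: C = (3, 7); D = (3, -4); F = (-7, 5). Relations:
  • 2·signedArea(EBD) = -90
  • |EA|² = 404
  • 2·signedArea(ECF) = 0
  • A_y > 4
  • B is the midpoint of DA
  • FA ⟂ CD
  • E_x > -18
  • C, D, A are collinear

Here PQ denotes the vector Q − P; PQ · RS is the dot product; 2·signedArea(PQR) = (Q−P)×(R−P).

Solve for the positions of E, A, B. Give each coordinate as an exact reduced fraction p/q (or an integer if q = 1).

A = (3, 5)
B = (3, 1/2)
E = (-17, 3)

1. A_x = 3  [C, D, A are collinear ∩ FA ⟂ CD]
2. A_y = 5  [C, D, A are collinear ∩ FA ⟂ CD]
   → A = (3, 5)
3. B_x = 3  [B is the midpoint of DA]
4. B_y = 1/2  [B is the midpoint of DA]
   → B = (3, 1/2)
5. E_x = -17  [2·signedArea(ECF) = 0 ∩ 2·signedArea(EBD) = -90]
6. E_y = 3  [2·signedArea(ECF) = 0 ∩ 2·signedArea(EBD) = -90]
   → E = (-17, 3)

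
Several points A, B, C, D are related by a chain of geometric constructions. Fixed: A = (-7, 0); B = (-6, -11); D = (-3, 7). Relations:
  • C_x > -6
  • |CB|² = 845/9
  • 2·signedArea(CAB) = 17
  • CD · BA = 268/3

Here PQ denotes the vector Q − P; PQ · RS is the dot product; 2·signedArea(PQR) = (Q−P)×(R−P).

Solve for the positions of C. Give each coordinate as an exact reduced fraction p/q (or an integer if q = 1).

C = (-16/3, -4/3)

1. C_x = -16/3  [2·signedArea(CAB) = 17 ∩ CD · BA = 268/3]
2. C_y = -4/3  [2·signedArea(CAB) = 17 ∩ CD · BA = 268/3]
   → C = (-16/3, -4/3)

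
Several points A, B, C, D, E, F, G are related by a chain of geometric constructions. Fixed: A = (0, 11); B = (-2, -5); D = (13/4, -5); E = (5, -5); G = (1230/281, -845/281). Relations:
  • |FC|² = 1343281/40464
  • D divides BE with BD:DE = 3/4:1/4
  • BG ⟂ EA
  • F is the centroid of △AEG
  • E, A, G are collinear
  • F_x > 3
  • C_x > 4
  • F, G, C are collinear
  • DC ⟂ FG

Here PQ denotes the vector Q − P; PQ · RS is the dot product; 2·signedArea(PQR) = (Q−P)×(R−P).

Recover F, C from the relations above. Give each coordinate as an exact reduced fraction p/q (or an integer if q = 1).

C = (5445/1124, -1265/281)
F = (2635/843, 841/843)

1. F_x = 2635/843  [F is the centroid of △AEG]
2. F_y = 841/843  [F is the centroid of △AEG]
   → F = (2635/843, 841/843)
3. C_x = 5445/1124  [F, G, C are collinear ∩ DC ⟂ FG]
4. C_y = -1265/281  [F, G, C are collinear ∩ DC ⟂ FG]
   → C = (5445/1124, -1265/281)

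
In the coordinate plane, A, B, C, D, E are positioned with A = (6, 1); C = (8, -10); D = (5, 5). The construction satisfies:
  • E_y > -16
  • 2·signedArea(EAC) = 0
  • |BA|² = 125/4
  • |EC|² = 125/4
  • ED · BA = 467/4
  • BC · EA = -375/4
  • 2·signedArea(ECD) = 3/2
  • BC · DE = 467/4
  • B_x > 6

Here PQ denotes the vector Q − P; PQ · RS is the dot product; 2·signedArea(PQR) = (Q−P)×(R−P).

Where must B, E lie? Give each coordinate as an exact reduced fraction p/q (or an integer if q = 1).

B = (7, -9/2)
E = (9, -31/2)

1. E_x = 9  [2·signedArea(EAC) = 0 ∩ 2·signedArea(ECD) = 3/2]
2. E_y = -31/2  [2·signedArea(EAC) = 0 ∩ 2·signedArea(ECD) = 3/2]
   → E = (9, -31/2)
3. B_x = 7  [BC · EA = -375/4 ∩ BC · DE = 467/4]
4. B_y = -9/2  [BC · EA = -375/4 ∩ BC · DE = 467/4]
   → B = (7, -9/2)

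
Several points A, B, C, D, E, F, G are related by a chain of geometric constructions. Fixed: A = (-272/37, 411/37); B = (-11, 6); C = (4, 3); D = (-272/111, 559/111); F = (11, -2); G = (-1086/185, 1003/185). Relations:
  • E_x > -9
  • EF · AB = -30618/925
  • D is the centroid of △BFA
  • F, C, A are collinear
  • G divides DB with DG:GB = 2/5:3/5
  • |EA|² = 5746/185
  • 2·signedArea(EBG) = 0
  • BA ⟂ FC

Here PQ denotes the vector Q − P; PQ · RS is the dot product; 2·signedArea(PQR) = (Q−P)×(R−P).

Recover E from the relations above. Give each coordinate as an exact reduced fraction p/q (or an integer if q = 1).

E = (-8277/925, 5336/925)

1. E_x = -8277/925  [2·signedArea(EBG) = 0 ∩ EF · AB = -30618/925]
2. E_y = 5336/925  [2·signedArea(EBG) = 0 ∩ EF · AB = -30618/925]
   → E = (-8277/925, 5336/925)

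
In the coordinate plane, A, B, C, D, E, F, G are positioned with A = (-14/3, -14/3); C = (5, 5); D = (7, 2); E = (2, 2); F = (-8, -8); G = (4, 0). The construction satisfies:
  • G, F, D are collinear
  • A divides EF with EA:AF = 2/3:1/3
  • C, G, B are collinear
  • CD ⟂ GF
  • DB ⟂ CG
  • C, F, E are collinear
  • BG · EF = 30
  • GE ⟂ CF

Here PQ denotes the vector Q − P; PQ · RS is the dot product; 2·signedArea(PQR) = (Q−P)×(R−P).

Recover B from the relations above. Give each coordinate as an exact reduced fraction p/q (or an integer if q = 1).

B = (9/2, 5/2)

1. B_x = 9/2  [C, G, B are collinear ∩ DB ⟂ CG]
2. B_y = 5/2  [C, G, B are collinear ∩ DB ⟂ CG]
   → B = (9/2, 5/2)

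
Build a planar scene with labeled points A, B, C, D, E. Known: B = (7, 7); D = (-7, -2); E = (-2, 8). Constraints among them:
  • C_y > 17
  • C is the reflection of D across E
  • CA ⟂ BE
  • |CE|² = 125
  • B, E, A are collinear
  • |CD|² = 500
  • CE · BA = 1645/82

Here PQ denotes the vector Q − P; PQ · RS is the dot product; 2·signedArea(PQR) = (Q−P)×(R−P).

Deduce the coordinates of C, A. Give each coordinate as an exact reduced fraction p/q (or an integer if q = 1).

1. C_x = 3  [C is the reflection of D across E]
2. C_y = 18  [C is the reflection of D across E]
   → C = (3, 18)
3. A_x = 151/82  [B, E, A are collinear ∩ CA ⟂ BE]
4. A_y = 621/82  [B, E, A are collinear ∩ CA ⟂ BE]
   → A = (151/82, 621/82)

A = (151/82, 621/82)
C = (3, 18)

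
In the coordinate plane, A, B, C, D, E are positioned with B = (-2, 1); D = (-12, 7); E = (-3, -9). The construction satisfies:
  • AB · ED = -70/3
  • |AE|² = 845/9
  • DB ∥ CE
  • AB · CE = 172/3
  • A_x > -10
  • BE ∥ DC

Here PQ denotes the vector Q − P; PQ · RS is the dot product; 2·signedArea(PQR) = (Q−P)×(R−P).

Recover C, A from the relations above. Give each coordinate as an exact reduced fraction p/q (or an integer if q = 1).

1. C_x = -13  [DB ∥ CE ∩ BE ∥ DC]
2. C_y = -3  [DB ∥ CE ∩ BE ∥ DC]
   → C = (-13, -3)
3. A_x = -28/3  [AB · ED = -70/3 ∩ AB · CE = 172/3]
4. A_y = -5/3  [AB · ED = -70/3 ∩ AB · CE = 172/3]
   → A = (-28/3, -5/3)

A = (-28/3, -5/3)
C = (-13, -3)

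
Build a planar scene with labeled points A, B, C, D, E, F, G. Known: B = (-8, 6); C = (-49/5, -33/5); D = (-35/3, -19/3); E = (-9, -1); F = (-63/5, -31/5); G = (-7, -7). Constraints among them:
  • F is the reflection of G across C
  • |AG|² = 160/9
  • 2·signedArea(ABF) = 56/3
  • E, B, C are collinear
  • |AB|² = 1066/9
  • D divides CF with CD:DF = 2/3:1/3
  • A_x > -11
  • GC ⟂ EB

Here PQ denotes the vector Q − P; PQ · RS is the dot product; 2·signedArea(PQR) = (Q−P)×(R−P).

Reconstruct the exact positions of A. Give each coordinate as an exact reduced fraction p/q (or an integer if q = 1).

1. A_x = -157/15  [line 61/5·x + -23/5·y + 1598/15 = 0 ∩ |AG|² = 160/9]
2. A_y = -23/5  [line 61/5·x + -23/5·y + 1598/15 = 0 ∩ |AG|² = 160/9]
   → A = (-157/15, -23/5)

A = (-157/15, -23/5)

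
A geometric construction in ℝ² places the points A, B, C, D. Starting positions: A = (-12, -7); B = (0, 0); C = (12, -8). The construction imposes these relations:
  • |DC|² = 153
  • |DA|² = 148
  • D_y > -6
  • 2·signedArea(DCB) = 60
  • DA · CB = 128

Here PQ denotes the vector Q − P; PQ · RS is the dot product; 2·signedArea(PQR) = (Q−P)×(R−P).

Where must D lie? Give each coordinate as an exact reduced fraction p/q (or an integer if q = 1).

D = (0, -5)

1. D_x = 0  [2·signedArea(DCB) = 60 ∩ DA · CB = 128]
2. D_y = -5  [2·signedArea(DCB) = 60 ∩ DA · CB = 128]
   → D = (0, -5)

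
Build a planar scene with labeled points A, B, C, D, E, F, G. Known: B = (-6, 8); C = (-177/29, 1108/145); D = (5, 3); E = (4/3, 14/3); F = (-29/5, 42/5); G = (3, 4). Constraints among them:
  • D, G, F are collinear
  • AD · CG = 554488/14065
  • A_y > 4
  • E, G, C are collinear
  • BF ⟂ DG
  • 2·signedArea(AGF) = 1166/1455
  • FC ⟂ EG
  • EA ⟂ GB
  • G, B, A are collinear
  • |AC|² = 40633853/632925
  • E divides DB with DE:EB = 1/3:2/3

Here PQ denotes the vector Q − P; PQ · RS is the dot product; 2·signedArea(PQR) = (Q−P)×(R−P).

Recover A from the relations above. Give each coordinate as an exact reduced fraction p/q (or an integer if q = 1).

1. A_x = 132/97  [G, B, A are collinear ∩ EA ⟂ GB]
2. A_y = 1376/291  [G, B, A are collinear ∩ EA ⟂ GB]
   → A = (132/97, 1376/291)

A = (132/97, 1376/291)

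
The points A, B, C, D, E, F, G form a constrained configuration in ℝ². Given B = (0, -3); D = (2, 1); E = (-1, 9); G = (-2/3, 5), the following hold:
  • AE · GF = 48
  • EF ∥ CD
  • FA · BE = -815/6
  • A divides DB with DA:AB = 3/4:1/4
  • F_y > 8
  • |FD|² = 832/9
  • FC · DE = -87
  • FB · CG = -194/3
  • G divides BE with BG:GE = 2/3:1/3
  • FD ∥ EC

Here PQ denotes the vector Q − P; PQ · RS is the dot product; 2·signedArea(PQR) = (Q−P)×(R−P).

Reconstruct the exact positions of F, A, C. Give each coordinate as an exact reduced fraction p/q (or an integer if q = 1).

1. A_x = 1/2  [A divides DB with DA:AB = 3/4:1/4]
2. A_y = -2  [A divides DB with DA:AB = 3/4:1/4]
   → A = (1/2, -2)
3. F_x = -10/3  [FA · BE = -815/6 ∩ AE · GF = 48]
4. F_y = 9  [FA · BE = -815/6 ∩ AE · GF = 48]
   → F = (-10/3, 9)
5. C_x = 13/3  [FB · CG = -194/3 ∩ EF ∥ CD]
6. C_y = 1  [FB · CG = -194/3 ∩ EF ∥ CD]
   → C = (13/3, 1)

A = (1/2, -2)
C = (13/3, 1)
F = (-10/3, 9)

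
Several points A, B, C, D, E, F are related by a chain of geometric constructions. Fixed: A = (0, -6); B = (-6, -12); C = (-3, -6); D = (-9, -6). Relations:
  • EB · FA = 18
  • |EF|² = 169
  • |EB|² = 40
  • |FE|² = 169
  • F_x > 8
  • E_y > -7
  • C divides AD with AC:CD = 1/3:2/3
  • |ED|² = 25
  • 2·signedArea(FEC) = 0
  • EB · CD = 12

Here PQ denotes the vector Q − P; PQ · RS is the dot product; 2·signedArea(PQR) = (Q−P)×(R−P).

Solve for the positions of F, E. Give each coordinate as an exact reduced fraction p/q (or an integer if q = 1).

E = (-4, -6)
F = (9, -6)

1. E_x = -4  [EB · CD = 12]
2. E_y = -6  [|ED|² = 25]
   → E = (-4, -6)
3. F_x = 9  [2·signedArea(FEC) = 0 ∩ EB · FA = 18]
4. F_y = -6  [2·signedArea(FEC) = 0 ∩ EB · FA = 18]
   → F = (9, -6)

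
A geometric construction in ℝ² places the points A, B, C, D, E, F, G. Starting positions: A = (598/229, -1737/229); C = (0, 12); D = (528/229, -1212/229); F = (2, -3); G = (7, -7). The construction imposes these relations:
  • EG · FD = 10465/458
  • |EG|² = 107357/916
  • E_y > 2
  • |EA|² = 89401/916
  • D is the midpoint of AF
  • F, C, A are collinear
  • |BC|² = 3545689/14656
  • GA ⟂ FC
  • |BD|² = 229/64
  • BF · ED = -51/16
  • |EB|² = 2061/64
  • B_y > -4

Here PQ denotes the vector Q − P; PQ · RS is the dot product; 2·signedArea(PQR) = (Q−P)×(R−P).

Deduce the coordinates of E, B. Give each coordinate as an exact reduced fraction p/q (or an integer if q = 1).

1. E_x = 299/229  [line -70/229·x + 525/229·y + -2135/458 = 0 ∩ |EA|² = 89401/916]
2. E_y = 1011/458  [line -70/229·x + 525/229·y + -2135/458 = 0 ∩ |EA|² = 89401/916]
   → E = (299/229, 1011/458)
3. B_x = 1883/916  [line -1·x + 15/2·y + 443/16 = 0 ∩ |BC|² = 3545689/14656]
4. B_y = -6261/1832  [line -1·x + 15/2·y + 443/16 = 0 ∩ |BC|² = 3545689/14656]
   → B = (1883/916, -6261/1832)

B = (1883/916, -6261/1832)
E = (299/229, 1011/458)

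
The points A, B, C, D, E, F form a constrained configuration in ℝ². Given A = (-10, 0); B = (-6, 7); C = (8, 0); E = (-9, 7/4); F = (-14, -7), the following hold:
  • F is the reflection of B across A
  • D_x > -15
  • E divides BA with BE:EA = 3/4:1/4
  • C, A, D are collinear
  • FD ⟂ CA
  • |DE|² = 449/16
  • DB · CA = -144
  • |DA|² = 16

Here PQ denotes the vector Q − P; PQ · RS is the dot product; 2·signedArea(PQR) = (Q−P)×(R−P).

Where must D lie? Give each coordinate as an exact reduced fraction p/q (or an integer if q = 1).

1. D_x = -14  [C, A, D are collinear ∩ FD ⟂ CA]
2. D_y = 0  [C, A, D are collinear ∩ FD ⟂ CA]
   → D = (-14, 0)

D = (-14, 0)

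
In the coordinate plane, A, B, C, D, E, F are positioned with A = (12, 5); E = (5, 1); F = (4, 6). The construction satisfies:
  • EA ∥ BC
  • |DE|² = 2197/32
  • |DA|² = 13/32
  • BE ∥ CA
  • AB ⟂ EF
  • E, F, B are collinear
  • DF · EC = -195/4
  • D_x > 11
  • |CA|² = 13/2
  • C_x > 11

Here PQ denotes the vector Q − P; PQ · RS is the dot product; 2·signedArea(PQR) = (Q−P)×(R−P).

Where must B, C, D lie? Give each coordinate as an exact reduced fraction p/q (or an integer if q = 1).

B = (9/2, 7/2)
C = (23/2, 15/2)
D = (95/8, 45/8)

1. B_x = 9/2  [E, F, B are collinear ∩ AB ⟂ EF]
2. B_y = 7/2  [E, F, B are collinear ∩ AB ⟂ EF]
   → B = (9/2, 7/2)
3. C_x = 23/2  [BE ∥ CA ∩ EA ∥ BC]
4. C_y = 15/2  [BE ∥ CA ∩ EA ∥ BC]
   → C = (23/2, 15/2)
5. D_x = 95/8  [line -13/2·x + -13/2·y + 455/4 = 0 ∩ |DE|² = 2197/32]
6. D_y = 45/8  [line -13/2·x + -13/2·y + 455/4 = 0 ∩ |DE|² = 2197/32]
   → D = (95/8, 45/8)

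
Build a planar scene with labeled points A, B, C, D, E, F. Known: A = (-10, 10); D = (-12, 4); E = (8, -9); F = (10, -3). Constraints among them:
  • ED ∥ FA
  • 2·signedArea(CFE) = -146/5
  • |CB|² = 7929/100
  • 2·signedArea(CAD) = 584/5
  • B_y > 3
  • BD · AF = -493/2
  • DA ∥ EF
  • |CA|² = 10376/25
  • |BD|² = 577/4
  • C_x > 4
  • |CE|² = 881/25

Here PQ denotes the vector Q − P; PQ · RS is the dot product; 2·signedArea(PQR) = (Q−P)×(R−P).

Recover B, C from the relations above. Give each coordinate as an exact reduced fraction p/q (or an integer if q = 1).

1. B_x = 0  [line -20·x + 13·y + -91/2 = 0 ∩ |BD|² = 577/4]
2. B_y = 7/2  [line -20·x + 13·y + -91/2 = 0 ∩ |BD|² = 577/4]
   → B = (0, 7/2)
3. C_x = 24/5  [line 6·x + -2·y + -184/5 = 0 ∩ |CE|² = 881/25]
4. C_y = -4  [line 6·x + -2·y + -184/5 = 0 ∩ |CE|² = 881/25]
   → C = (24/5, -4)

B = (0, 7/2)
C = (24/5, -4)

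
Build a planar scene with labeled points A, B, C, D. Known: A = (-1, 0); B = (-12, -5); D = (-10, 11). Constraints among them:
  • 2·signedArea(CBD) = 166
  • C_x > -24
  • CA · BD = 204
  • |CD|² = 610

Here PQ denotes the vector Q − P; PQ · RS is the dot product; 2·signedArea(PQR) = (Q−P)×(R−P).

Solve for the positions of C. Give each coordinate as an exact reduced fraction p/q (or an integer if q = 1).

C = (-23, -10)

1. C_x = -23  [CA · BD = 204 ∩ 2·signedArea(CBD) = 166]
2. C_y = -10  [CA · BD = 204 ∩ 2·signedArea(CBD) = 166]
   → C = (-23, -10)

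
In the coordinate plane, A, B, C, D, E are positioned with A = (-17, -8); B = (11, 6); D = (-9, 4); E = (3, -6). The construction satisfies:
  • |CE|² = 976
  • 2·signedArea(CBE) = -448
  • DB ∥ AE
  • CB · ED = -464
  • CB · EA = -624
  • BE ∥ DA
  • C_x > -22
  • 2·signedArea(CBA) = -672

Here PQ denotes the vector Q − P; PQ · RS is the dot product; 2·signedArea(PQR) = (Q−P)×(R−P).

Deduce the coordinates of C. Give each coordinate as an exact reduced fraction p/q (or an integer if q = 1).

C = (-21, 14)

1. C_x = -21  [2·signedArea(CBA) = -672 ∩ CB · EA = -624]
2. C_y = 14  [2·signedArea(CBA) = -672 ∩ CB · EA = -624]
   → C = (-21, 14)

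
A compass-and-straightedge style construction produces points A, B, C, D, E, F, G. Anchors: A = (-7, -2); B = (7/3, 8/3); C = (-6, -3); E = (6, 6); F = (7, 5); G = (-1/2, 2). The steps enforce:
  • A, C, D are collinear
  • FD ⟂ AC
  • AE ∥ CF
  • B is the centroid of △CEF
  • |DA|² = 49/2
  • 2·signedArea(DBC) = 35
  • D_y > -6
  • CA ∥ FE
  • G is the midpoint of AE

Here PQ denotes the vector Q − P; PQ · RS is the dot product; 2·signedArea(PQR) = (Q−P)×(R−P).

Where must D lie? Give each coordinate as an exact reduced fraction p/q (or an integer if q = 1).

1. D_x = -7/2  [A, C, D are collinear ∩ FD ⟂ AC]
2. D_y = -11/2  [A, C, D are collinear ∩ FD ⟂ AC]
   → D = (-7/2, -11/2)

D = (-7/2, -11/2)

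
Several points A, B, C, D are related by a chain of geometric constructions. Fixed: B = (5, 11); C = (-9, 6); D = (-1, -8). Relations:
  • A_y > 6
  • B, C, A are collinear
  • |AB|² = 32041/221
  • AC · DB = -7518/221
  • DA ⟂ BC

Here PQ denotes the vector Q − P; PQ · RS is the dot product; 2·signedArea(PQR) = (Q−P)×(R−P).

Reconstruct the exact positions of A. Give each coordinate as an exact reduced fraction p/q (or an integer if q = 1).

A = (-1401/221, 1536/221)

1. A_x = -1401/221  [B, C, A are collinear ∩ DA ⟂ BC]
2. A_y = 1536/221  [B, C, A are collinear ∩ DA ⟂ BC]
   → A = (-1401/221, 1536/221)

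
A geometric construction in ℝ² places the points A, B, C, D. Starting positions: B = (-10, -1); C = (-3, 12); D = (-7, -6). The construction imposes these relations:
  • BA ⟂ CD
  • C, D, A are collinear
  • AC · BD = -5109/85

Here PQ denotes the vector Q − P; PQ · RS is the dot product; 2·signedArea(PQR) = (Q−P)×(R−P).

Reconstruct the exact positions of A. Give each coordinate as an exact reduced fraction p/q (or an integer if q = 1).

A = (-517/85, -159/85)

1. A_x = -517/85  [C, D, A are collinear ∩ BA ⟂ CD]
2. A_y = -159/85  [C, D, A are collinear ∩ BA ⟂ CD]
   → A = (-517/85, -159/85)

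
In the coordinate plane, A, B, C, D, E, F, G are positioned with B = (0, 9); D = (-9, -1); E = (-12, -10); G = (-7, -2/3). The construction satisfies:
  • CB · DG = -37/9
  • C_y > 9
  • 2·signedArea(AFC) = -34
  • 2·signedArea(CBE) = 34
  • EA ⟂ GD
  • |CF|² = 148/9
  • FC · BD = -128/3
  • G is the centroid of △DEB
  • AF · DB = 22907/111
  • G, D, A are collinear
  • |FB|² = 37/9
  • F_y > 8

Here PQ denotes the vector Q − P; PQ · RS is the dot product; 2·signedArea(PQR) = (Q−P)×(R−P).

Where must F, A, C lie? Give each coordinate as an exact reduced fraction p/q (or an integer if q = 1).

A = (-495/37, -64/37)
C = (2, 28/3)
F = (-2, 26/3)

1. A_x = -495/37  [G, D, A are collinear ∩ EA ⟂ GD]
2. A_y = -64/37  [G, D, A are collinear ∩ EA ⟂ GD]
   → A = (-495/37, -64/37)
3. C_x = 2  [2·signedArea(CBE) = 34 ∩ CB · DG = -37/9]
4. C_y = 28/3  [2·signedArea(CBE) = 34 ∩ CB · DG = -37/9]
   → C = (2, 28/3)
5. F_x = -2  [FC · BD = -128/3 ∩ 2·signedArea(AFC) = -34]
6. F_y = 26/3  [FC · BD = -128/3 ∩ 2·signedArea(AFC) = -34]
   → F = (-2, 26/3)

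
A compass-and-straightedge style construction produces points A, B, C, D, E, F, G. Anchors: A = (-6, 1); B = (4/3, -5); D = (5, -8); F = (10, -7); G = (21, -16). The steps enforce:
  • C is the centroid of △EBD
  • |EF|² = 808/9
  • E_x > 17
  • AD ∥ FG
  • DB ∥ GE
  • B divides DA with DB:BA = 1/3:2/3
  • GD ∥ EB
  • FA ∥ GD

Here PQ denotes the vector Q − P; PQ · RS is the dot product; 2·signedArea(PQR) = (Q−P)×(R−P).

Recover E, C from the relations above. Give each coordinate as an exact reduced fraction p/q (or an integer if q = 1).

1. E_x = 52/3  [GD ∥ EB ∩ DB ∥ GE]
2. E_y = -13  [GD ∥ EB ∩ DB ∥ GE]
   → E = (52/3, -13)
3. C_x = 71/9  [C is the centroid of △EBD]
4. C_y = -26/3  [C is the centroid of △EBD]
   → C = (71/9, -26/3)

C = (71/9, -26/3)
E = (52/3, -13)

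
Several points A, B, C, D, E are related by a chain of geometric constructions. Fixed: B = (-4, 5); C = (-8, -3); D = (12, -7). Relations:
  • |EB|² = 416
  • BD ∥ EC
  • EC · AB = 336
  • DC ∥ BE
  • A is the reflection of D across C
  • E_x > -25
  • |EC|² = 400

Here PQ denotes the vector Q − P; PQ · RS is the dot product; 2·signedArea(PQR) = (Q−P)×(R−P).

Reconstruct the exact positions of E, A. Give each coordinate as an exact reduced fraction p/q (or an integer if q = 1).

A = (-28, 1)
E = (-24, 9)

1. E_x = -24  [BD ∥ EC ∩ DC ∥ BE]
2. E_y = 9  [BD ∥ EC ∩ DC ∥ BE]
   → E = (-24, 9)
3. A_x = -28  [A is the reflection of D across C]
4. A_y = 1  [A is the reflection of D across C]
   → A = (-28, 1)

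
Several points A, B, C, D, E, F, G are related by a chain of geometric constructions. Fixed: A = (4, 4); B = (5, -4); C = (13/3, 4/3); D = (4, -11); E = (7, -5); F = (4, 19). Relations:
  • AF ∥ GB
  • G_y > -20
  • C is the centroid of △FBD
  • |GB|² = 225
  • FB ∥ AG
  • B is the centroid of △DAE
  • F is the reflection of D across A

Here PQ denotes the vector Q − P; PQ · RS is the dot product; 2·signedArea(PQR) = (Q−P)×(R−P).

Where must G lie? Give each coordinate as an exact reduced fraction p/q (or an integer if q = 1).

1. G_x = 5  [AF ∥ GB ∩ FB ∥ AG]
2. G_y = -19  [AF ∥ GB ∩ FB ∥ AG]
   → G = (5, -19)

G = (5, -19)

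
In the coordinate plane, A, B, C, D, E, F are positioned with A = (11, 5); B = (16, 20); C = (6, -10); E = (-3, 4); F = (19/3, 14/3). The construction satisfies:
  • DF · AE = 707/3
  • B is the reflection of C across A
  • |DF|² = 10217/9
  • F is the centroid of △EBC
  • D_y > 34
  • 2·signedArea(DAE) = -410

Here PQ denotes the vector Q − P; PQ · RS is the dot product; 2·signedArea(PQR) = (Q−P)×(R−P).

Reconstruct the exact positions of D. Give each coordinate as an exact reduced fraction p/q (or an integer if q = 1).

1. D_x = 21  [2·signedArea(DAE) = -410 ∩ DF · AE = 707/3]
2. D_y = 35  [2·signedArea(DAE) = -410 ∩ DF · AE = 707/3]
   → D = (21, 35)

D = (21, 35)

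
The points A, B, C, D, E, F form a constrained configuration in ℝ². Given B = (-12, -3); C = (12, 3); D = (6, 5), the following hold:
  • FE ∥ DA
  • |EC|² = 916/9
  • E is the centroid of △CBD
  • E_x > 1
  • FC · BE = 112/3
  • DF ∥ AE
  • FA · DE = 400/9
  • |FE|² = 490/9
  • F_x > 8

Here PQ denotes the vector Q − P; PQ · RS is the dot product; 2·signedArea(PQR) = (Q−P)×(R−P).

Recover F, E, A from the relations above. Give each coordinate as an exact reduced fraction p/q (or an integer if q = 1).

A = (-1, 8/3)
E = (2, 5/3)
F = (9, 4)

1. E_x = 2  [E is the centroid of △CBD]
2. E_y = 5/3  [E is the centroid of △CBD]
   → E = (2, 5/3)
3. F_x = 9  [line -14·x + -14/3·y + 434/3 = 0 ∩ |FE|² = 490/9]
4. F_y = 4  [line -14·x + -14/3·y + 434/3 = 0 ∩ |FE|² = 490/9]
   → F = (9, 4)
5. A_x = -1  [FA · DE = 400/9 ∩ DF ∥ AE]
6. A_y = 8/3  [FA · DE = 400/9 ∩ DF ∥ AE]
   → A = (-1, 8/3)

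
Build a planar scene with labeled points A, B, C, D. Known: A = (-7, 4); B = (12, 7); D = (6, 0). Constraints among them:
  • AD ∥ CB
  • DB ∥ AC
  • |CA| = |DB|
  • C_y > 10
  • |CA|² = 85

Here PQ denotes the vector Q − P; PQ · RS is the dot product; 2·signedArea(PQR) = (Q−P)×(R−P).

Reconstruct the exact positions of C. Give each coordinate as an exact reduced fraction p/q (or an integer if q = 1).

C = (-1, 11)

1. C_x = -1  [AD ∥ CB ∩ DB ∥ AC]
2. C_y = 11  [AD ∥ CB ∩ DB ∥ AC]
   → C = (-1, 11)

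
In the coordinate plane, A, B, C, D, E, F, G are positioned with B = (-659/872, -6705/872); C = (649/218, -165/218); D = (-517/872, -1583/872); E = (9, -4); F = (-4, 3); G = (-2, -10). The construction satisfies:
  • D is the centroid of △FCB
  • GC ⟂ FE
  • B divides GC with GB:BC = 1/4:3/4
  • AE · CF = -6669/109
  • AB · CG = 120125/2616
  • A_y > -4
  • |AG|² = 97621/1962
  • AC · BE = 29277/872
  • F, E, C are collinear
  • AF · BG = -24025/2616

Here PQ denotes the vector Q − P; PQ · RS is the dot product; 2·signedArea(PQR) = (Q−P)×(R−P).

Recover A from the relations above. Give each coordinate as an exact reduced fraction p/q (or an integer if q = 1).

A = (355/654, -2237/654)

1. A_x = 355/654  [AB · CG = 120125/2616 ∩ AC · BE = 29277/872]
2. A_y = -2237/654  [AB · CG = 120125/2616 ∩ AC · BE = 29277/872]
   → A = (355/654, -2237/654)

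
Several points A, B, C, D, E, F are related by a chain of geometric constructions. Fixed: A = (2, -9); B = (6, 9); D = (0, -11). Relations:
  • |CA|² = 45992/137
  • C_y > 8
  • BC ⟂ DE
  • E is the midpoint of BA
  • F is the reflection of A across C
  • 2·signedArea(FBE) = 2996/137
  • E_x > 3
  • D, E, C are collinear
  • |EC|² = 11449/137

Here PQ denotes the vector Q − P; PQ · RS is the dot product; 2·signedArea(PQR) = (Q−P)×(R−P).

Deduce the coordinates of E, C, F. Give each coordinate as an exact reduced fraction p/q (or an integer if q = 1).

1. E_x = 4  [E is the midpoint of BA]
2. E_y = 0  [E is the midpoint of BA]
   → E = (4, 0)
3. C_x = 976/137  [D, E, C are collinear ∩ BC ⟂ DE]
4. C_y = 1177/137  [D, E, C are collinear ∩ BC ⟂ DE]
   → C = (976/137, 1177/137)
5. F_x = 1678/137  [F is the reflection of A across C]
6. F_y = 3587/137  [F is the reflection of A across C]
   → F = (1678/137, 3587/137)

C = (976/137, 1177/137)
E = (4, 0)
F = (1678/137, 3587/137)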